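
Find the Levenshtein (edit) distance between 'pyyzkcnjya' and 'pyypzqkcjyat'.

Let D[i][j] be the edit distance between the first i characters of 'pyyzkcnjya' and the first j characters of 'pyypzqkcjyat', with D[i][0] = i, D[0][j] = j, and D[i][j] = D[i-1][j-1] if the characters match, else 1 + min(D[i-1][j], D[i][j-1], D[i-1][j-1]). Filling the table (rows: prefixes of 'pyyzkcnjya', columns: prefixes of 'pyypzqkcjyat'):
     ε  p  y  y  p  z  q  k  c  j  y  a  t
  ε  0  1  2  3  4  5  6  7  8  9 10 11 12
  p  1  0  1  2  3  4  5  6  7  8  9 10 11
  y  2  1  0  1  2  3  4  5  6  7  8  9 10
  y  3  2  1  0  1  2  3  4  5  6  7  8  9
  z  4  3  2  1  1  1  2  3  4  5  6  7  8
  k  5  4  3  2  2  2  2  2  3  4  5  6  7
  c  6  5  4  3  3  3  3  3  2  3  4  5  6
  n  7  6  5  4  4  4  4  4  3  3  4  5  6
  j  8  7  6  5  5  5  5  5  4  3  4  5  6
  y  9  8  7  6  6  6  6  6  5  4  3  4  5
  a 10  9  8  7  7  7  7  7  6  5  4  3  4
The bottom-right entry gives D[10][12] = 4, so no sequence of fewer than 4 edits works. Backtracking through the table gives one optimal edit sequence (4 edits):
  pyyzkcnjya → pyypzkcnjya (ins p @4)
  pyypzkcnjya → pyypzqkcnjya (ins q @6)
  pyypzqkcnjya → pyypzqkcjya (del n @9)
  pyypzqkcjya → pyypzqkcjyat (ins t @12)
Edit distance = 4.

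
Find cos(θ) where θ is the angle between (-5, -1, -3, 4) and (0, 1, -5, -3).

With u = (-5, -1, -3, 4), v = (0, 1, -5, -3):
u·v = (-5)·0 + (-1)·1 + (-3)·(-5) + 4·(-3) = 0 + (-1) + 15 + (-12) = 2.
|u| = √((-5)² + (-1)² + (-3)² + 4²) = √51, |v| = √(0² + 1² + (-5)² + (-3)²) = √35, so |u||v| = √(51·35) = √1785.
cos θ = (u·v)/(|u||v|) = 2/√1785 ≈ 0.0473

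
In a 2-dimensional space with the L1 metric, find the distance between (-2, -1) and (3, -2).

Σ|x_i - y_i| = |-2 - 3| + |-1 - (-2)| = 5 + 1 = 6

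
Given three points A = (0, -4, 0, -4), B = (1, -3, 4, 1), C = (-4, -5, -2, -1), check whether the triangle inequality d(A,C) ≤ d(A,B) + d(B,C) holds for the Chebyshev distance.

d(A,B) = max(1, 1, 4, 5) = 5, d(B,C) = max(5, 2, 6, 2) = 6, d(A,C) = max(4, 1, 2, 3) = 4.
d(A,C) = 4 ≤ 5 + 6 = 11. Triangle inequality is satisfied.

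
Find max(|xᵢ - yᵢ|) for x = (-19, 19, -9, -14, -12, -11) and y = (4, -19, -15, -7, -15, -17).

max(|x_i - y_i|) = max(|-19 - 4|, |19 - (-19)|, |-9 - (-15)|, |-14 - (-7)|, |-12 - (-15)|, |-11 - (-17)|) = max(23, 38, 6, 7, 3, 6) = 38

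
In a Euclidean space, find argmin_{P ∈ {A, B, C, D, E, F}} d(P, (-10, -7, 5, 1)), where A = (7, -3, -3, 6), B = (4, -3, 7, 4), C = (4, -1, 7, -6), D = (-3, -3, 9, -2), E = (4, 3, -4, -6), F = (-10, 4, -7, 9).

Distances: d(A) ≈ 19.8494, d(B) = 15, d(C) ≈ 16.8819, d(D) ≈ 9.4868, d(E) ≈ 20.6398, d(F) ≈ 18.1384. Nearest: D = (-3, -3, 9, -2) with distance 9.4868.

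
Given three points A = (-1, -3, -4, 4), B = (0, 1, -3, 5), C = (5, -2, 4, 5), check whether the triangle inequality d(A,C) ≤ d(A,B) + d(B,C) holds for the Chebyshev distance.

d(A,B) = max(1, 4, 1, 1) = 4, d(B,C) = max(5, 3, 7, 0) = 7, d(A,C) = max(6, 1, 8, 1) = 8.
d(A,C) = 8 ≤ 4 + 7 = 11. Triangle inequality is satisfied.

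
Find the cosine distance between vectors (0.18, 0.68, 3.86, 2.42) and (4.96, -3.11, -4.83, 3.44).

With u = (0.18, 0.68, 3.86, 2.42), v = (4.96, -3.11, -4.83, 3.44):
u·v = 0.18·4.96 + 0.68·(-3.11) + 3.86·(-4.83) + 2.42·3.44 = 0.8928 + (-2.1148) + (-18.6438) + 8.3248 = -11.541.
|u| = √(0.18² + 0.68² + 3.86² + 2.42²) = √(0.0324 + 0.4624 + 14.8996 + 5.8564) = √21.2508, |v| = √(4.96² + (-3.11)² + (-4.83)² + 3.44²) = √(24.6016 + 9.6721 + 23.3289 + 11.8336) = √69.4362.
cos θ = (u·v)/(|u||v|) = -11.541/(√21.2508·√69.4362) ≈ -0.3004
Cosine distance = 1 - cos θ ≈ 1 - (-0.3004) = 1.3004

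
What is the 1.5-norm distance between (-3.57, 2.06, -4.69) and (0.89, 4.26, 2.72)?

(Σ|x_i - y_i|^1.5)^(1/1.5) = (|-3.57 - 0.89|^1.5 + |2.06 - 4.26|^1.5 + |-4.69 - 2.72|^1.5)^(1/1.5)
= (4.46^1.5 + 2.2^1.5 + 7.41^1.5)^(1/1.5) ≈ (9.4189 + 3.2631 + 20.171)^(1/1.5) = (32.853)^(1/1.5) ≈ 10.2577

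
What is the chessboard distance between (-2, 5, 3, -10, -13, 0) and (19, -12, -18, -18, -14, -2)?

max(|x_i - y_i|) = max(|-2 - 19|, |5 - (-12)|, |3 - (-18)|, |-10 - (-18)|, |-13 - (-14)|, |0 - (-2)|) = max(21, 17, 21, 8, 1, 2) = 21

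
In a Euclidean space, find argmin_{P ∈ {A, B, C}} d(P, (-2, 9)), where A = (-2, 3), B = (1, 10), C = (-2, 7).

Distances: d(A) = 6, d(B) ≈ 3.1623, d(C) = 2. Nearest: C = (-2, 7) with distance 2.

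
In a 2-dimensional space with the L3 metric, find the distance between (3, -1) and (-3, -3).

(Σ|x_i - y_i|^3)^(1/3) = (|3 - (-3)|^3 + |-1 - (-3)|^3)^(1/3)
= (6^3 + 2^3)^(1/3) = (216 + 8)^(1/3) = (224)^(1/3) ≈ 6.0732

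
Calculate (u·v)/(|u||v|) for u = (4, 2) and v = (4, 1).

With u = (4, 2), v = (4, 1):
u·v = 4·4 + 2·1 = 16 + 2 = 18.
|u| = √(4² + 2²) = √20, |v| = √(4² + 1²) = √17, so |u||v| = √(20·17) = √340.
cos θ = (u·v)/(|u||v|) = 18/√340 ≈ 0.9762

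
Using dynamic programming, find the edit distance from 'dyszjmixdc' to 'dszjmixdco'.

Let D[i][j] be the edit distance between the first i characters of 'dyszjmixdc' and the first j characters of 'dszjmixdco', with D[i][0] = i, D[0][j] = j, and D[i][j] = D[i-1][j-1] if the characters match, else 1 + min(D[i-1][j], D[i][j-1], D[i-1][j-1]). Filling the table (rows: prefixes of 'dyszjmixdc', columns: prefixes of 'dszjmixdco'):
     ε  d  s  z  j  m  i  x  d  c  o
  ε  0  1  2  3  4  5  6  7  8  9 10
  d  1  0  1  2  3  4  5  6  7  8  9
  y  2  1  1  2  3  4  5  6  7  8  9
  s  3  2  1  2  3  4  5  6  7  8  9
  z  4  3  2  1  2  3  4  5  6  7  8
  j  5  4  3  2  1  2  3  4  5  6  7
  m  6  5  4  3  2  1  2  3  4  5  6
  i  7  6  5  4  3  2  1  2  3  4  5
  x  8  7  6  5  4  3  2  1  2  3  4
  d  9  8  7  6  5  4  3  2  1  2  3
  c 10  9  8  7  6  5  4  3  2  1  2
The bottom-right entry gives D[10][10] = 2, so no sequence of fewer than 2 edits works. Backtracking through the table gives one optimal edit sequence (2 edits):
  dyszjmixdc → dszjmixdc (del y @2)
  dszjmixdc → dszjmixdco (ins o @10)
Edit distance = 2.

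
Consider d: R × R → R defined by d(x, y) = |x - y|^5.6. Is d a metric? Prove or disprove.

No. d(x,y) = |x-y|^5.6 fails the triangle inequality since p = 5.6 > 1. Counterexample: x = 4, y = 13, z = 24. d(x,z) = |4 - 24|^5.6 = 20^5.6 ≈ 19309364.2769, but d(x,y) + d(y,z) = 9^5.6 + 11^5.6 ≈ 220677.4988 + 678889.4143 = 899566.9131. Since 19309364.2769 > 899566.9131, the triangle inequality is violated.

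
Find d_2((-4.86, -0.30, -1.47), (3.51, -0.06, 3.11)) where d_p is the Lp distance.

(Σ|x_i - y_i|^2)^(1/2) = (|-4.86 - 3.51|^2 + |-0.3 - (-0.06)|^2 + |-1.47 - 3.11|^2)^(1/2)
= (8.37^2 + 0.24^2 + 4.58^2)^(1/2) = (70.0569 + 0.0576 + 20.9764)^(1/2) = (91.0909)^(1/2) ≈ 9.5442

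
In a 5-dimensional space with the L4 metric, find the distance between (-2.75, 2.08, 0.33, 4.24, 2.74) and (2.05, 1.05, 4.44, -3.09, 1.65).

(Σ|x_i - y_i|^4)^(1/4) = (|-2.75 - 2.05|^4 + |2.08 - 1.05|^4 + |0.33 - 4.44|^4 + |4.24 - (-3.09)|^4 + |2.74 - 1.65|^4)^(1/4)
= (4.8^4 + 1.03^4 + 4.11^4 + 7.33^4 + 1.09^4)^(1/4) ≈ (530.8416 + 1.1255 + 285.343 + 2886.7947 + 1.4116)^(1/4) = (3705.5164)^(1/4) ≈ 7.8021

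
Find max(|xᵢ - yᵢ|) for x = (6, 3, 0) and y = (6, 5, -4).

max(|x_i - y_i|) = max(|6 - 6|, |3 - 5|, |0 - (-4)|) = max(0, 2, 4) = 4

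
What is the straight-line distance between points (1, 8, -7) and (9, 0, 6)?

√(Σ(x_i - y_i)²) = √((1 - 9)² + (8 - 0)² + (-7 - 6)²)
= √((-8)² + 8² + (-13)²) = √(64 + 64 + 169) = √297 ≈ 17.2337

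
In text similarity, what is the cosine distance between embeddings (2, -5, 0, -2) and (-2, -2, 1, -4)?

With u = (2, -5, 0, -2), v = (-2, -2, 1, -4):
u·v = 2·(-2) + (-5)·(-2) + 0·1 + (-2)·(-4) = (-4) + 10 + 0 + 8 = 14.
|u| = √(2² + (-5)² + 0² + (-2)²) = √33, |v| = √((-2)² + (-2)² + 1² + (-4)²) = √25, so |u||v| = √(33·25) = √825.
cos θ = (u·v)/(|u||v|) = 14/√825 ≈ 0.4874
Cosine distance = 1 - cos θ ≈ 1 - 0.4874 = 0.5126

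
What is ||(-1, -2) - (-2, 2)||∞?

max(|x_i - y_i|) = max(|-1 - (-2)|, |-2 - 2|) = max(1, 4) = 4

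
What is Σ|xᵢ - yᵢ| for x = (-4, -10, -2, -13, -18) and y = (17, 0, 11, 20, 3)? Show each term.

Σ|x_i - y_i| = |-4 - 17| + |-10 - 0| + |-2 - 11| + |-13 - 20| + |-18 - 3| = 21 + 10 + 13 + 33 + 21 = 98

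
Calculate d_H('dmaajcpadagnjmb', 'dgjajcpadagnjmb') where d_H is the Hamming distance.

Differing positions: 2, 3. Hamming distance = 2.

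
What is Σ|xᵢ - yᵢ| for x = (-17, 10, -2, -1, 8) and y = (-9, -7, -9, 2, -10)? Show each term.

Σ|x_i - y_i| = |-17 - (-9)| + |10 - (-7)| + |-2 - (-9)| + |-1 - 2| + |8 - (-10)| = 8 + 17 + 7 + 3 + 18 = 53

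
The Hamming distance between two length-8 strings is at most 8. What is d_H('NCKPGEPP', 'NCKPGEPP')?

Differing positions: none. Hamming distance = 0. The maximum possible Hamming distance for length-8 strings is 8, so d_H/8 = 0/8 = 0.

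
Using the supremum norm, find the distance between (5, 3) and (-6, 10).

max(|x_i - y_i|) = max(|5 - (-6)|, |3 - 10|) = max(11, 7) = 11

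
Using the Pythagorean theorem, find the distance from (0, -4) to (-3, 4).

√(Σ(x_i - y_i)²) = √((0 - (-3))² + (-4 - 4)²)
= √(3² + (-8)²) = √(9 + 64) = √73 ≈ 8.544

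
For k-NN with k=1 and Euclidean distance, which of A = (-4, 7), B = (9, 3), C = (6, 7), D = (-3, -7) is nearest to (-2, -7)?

Distances: d(A) ≈ 14.1421, d(B) ≈ 14.8661, d(C) ≈ 16.1245, d(D) = 1. Nearest: D = (-3, -7) with distance 1.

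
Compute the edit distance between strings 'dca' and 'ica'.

Let D[i][j] be the edit distance between the first i characters of 'dca' and the first j characters of 'ica', with D[i][0] = i, D[0][j] = j, and D[i][j] = D[i-1][j-1] if the characters match, else 1 + min(D[i-1][j], D[i][j-1], D[i-1][j-1]). Filling the table (rows: prefixes of 'dca', columns: prefixes of 'ica'):
     ε  i  c  a
  ε  0  1  2  3
  d  1  1  2  3
  c  2  2  1  2
  a  3  3  2  1
The bottom-right entry gives D[3][3] = 1, so no sequence of fewer than 1 edit works. Backtracking through the table gives one optimal edit sequence (1 edit):
  dca → ica (sub d→i @1)
Edit distance = 1.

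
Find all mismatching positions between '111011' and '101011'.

Differing positions: 2. Hamming distance = 1.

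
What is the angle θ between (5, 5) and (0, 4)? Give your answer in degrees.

With u = (5, 5), v = (0, 4):
u·v = 5·0 + 5·4 = 0 + 20 = 20.
|u| = √(5² + 5²) = √50, |v| = √(0² + 4²) = √16, so |u||v| = √(50·16) = √800.
cos θ = (u·v)/(|u||v|) = 20/√800 ≈ 0.707107
θ = arccos(0.707107) ≈ 45°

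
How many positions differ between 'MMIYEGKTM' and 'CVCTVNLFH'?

Differing positions: 1, 2, 3, 4, 5, 6, 7, 8, 9. Hamming distance = 9.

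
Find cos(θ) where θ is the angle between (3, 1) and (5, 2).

With u = (3, 1), v = (5, 2):
u·v = 3·5 + 1·2 = 15 + 2 = 17.
|u| = √(3² + 1²) = √10, |v| = √(5² + 2²) = √29, so |u||v| = √(10·29) = √290.
cos θ = (u·v)/(|u||v|) = 17/√290 ≈ 0.9983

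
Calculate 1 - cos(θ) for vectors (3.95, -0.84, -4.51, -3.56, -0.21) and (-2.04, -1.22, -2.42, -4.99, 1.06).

With u = (3.95, -0.84, -4.51, -3.56, -0.21), v = (-2.04, -1.22, -2.42, -4.99, 1.06):
u·v = 3.95·(-2.04) + (-0.84)·(-1.22) + (-4.51)·(-2.42) + (-3.56)·(-4.99) + (-0.21)·1.06 = (-8.058) + 1.0248 + 10.9142 + 17.7644 + (-0.2226) = 21.4228.
|u| = √(3.95² + (-0.84)² + (-4.51)² + (-3.56)² + (-0.21)²) = √(15.6025 + 0.7056 + 20.3401 + 12.6736 + 0.0441) = √49.3659, |v| = √((-2.04)² + (-1.22)² + (-2.42)² + (-4.99)² + 1.06²) = √(4.1616 + 1.4884 + 5.8564 + 24.9001 + 1.1236) = √37.5301.
cos θ = (u·v)/(|u||v|) = 21.4228/(√49.3659·√37.5301) ≈ 0.4977
Cosine distance = 1 - cos θ ≈ 1 - 0.4977 = 0.5023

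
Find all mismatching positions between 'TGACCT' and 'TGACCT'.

Differing positions: none. Hamming distance = 0.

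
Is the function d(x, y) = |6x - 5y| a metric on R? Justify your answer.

No. d fails symmetry: d(8, 6) = |6·8 - 5·6| = |18| = 18, but d(6, 8) = |6·6 - 5·8| = |-4| = 4. Since 18 ≠ 4, d(x,y) ≠ d(y,x) in general.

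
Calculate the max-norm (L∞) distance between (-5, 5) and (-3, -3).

max(|x_i - y_i|) = max(|-5 - (-3)|, |5 - (-3)|) = max(2, 8) = 8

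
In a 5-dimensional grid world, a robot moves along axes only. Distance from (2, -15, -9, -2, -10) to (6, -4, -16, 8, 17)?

Σ|x_i - y_i| = |2 - 6| + |-15 - (-4)| + |-9 - (-16)| + |-2 - 8| + |-10 - 17| = 4 + 11 + 7 + 10 + 27 = 59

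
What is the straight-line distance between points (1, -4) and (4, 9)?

√(Σ(x_i - y_i)²) = √((1 - 4)² + (-4 - 9)²)
= √((-3)² + (-13)²) = √(9 + 169) = √178 ≈ 13.3417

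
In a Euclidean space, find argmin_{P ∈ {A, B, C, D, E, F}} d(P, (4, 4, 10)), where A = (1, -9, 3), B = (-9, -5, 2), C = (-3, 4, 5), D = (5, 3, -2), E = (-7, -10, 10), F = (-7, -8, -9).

Distances: d(A) ≈ 15.0665, d(B) ≈ 17.72, d(C) ≈ 8.6023, d(D) ≈ 12.083, d(E) ≈ 17.8045, d(F) ≈ 25.02. Nearest: C = (-3, 4, 5) with distance 8.6023.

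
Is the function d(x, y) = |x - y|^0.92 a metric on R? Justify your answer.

Yes. With 0 < p = 0.92 ≤ 1, d(x,y) = |x-y|^0.92 is a metric on R. Non-negativity and symmetry are immediate; |x-y|^0.92 = 0 ⟺ |x-y| = 0 ⟺ x = y. For the triangle inequality, the function t ↦ t^0.92 is subadditive on [0,∞) when p ≤ 1, so |x-z|^0.92 ≤ (|x-y| + |y-z|)^0.92 ≤ |x-y|^0.92 + |y-z|^0.92.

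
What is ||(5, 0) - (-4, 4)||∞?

max(|x_i - y_i|) = max(|5 - (-4)|, |0 - 4|) = max(9, 4) = 9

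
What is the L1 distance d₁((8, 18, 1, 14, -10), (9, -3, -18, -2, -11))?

Σ|x_i - y_i| = |8 - 9| + |18 - (-3)| + |1 - (-18)| + |14 - (-2)| + |-10 - (-11)| = 1 + 21 + 19 + 16 + 1 = 58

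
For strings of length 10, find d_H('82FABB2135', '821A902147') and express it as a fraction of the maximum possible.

Differing positions: 3, 5, 6, 9, 10. Hamming distance = 5. The maximum possible Hamming distance for length-10 strings is 10, so d_H/10 = 5/10 = 0.5.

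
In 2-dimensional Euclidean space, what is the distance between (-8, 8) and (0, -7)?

√(Σ(x_i - y_i)²) = √((-8 - 0)² + (8 - (-7))²)
= √((-8)² + 15²) = √(64 + 225) = √289 = 17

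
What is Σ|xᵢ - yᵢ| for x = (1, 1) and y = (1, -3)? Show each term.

Σ|x_i - y_i| = |1 - 1| + |1 - (-3)| = 0 + 4 = 4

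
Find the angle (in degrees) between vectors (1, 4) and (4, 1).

With u = (1, 4), v = (4, 1):
u·v = 1·4 + 4·1 = 4 + 4 = 8.
|u| = √(1² + 4²) = √17, |v| = √(4² + 1²) = √17, so |u||v| = √(17·17) = √289 = 17.
cos θ = (u·v)/(|u||v|) = 8/17 ≈ 0.470588
θ = arccos(0.470588) ≈ 61.93°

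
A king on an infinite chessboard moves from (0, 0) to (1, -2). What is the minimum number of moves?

max(|x_i - y_i|) = max(|0 - 1|, |0 - (-2)|) = max(1, 2) = 2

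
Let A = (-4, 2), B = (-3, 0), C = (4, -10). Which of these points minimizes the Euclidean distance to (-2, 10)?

Distances: d(A) ≈ 8.2462, d(B) ≈ 10.0499, d(C) ≈ 20.8806. Nearest: A = (-4, 2) with distance 8.2462.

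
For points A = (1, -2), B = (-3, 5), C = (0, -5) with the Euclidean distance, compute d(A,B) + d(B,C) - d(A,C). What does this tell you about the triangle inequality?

d(A,B) = √(4² + 7²) = √65 ≈ 8.0623, d(B,C) = √(3² + 10²) = √109 ≈ 10.4403, d(A,C) = √(1² + 3²) = √10 ≈ 3.1623.
d(A,B) + d(B,C) - d(A,C) = 8.0623 + 10.4403 - 3.1623 = 18.5026 - 3.1623 = 15.3403 (to 4 decimal places). This is ≥ 0, so the triangle inequality holds for these points.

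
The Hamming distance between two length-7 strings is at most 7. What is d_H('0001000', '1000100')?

Differing positions: 1, 4, 5. Hamming distance = 3. The maximum possible Hamming distance for length-7 strings is 7, so d_H/7 = 3/7 ≈ 0.4286.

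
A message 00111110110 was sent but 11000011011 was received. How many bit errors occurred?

Differing positions: 1, 2, 3, 4, 5, 6, 8, 9, 11. Hamming distance = 9.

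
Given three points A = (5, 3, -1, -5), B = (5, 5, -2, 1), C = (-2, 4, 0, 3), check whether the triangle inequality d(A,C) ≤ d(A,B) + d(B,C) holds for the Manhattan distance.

d(A,B) = 0 + 2 + 1 + 6 = 9, d(B,C) = 7 + 1 + 2 + 2 = 12, d(A,C) = 7 + 1 + 1 + 8 = 17.
d(A,C) = 17 ≤ 9 + 12 = 21. Triangle inequality is satisfied.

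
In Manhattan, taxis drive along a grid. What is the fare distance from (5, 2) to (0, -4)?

Σ|x_i - y_i| = |5 - 0| + |2 - (-4)| = 5 + 6 = 11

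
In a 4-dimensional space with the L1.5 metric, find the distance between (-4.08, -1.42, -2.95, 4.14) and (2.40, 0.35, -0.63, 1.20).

(Σ|x_i - y_i|^1.5)^(1/1.5) = (|-4.08 - 2.4|^1.5 + |-1.42 - 0.35|^1.5 + |-2.95 - (-0.63)|^1.5 + |4.14 - 1.2|^1.5)^(1/1.5)
= (6.48^1.5 + 1.77^1.5 + 2.32^1.5 + 2.94^1.5)^(1/1.5) ≈ (16.4954 + 2.3548 + 3.5337 + 5.041)^(1/1.5) = (27.4249)^(1/1.5) ≈ 9.0942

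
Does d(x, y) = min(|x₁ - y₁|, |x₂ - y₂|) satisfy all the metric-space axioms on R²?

No. d fails identity of indiscernibles: take x = (-2, 0) and y = (-2, 5). Then d(x,y) = min(|-2 - (-2)|, |0 - 5|) = min(0, 5) = 0, yet x ≠ y.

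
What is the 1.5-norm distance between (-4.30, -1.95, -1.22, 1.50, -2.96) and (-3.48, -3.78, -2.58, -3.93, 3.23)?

(Σ|x_i - y_i|^1.5)^(1/1.5) = (|-4.3 - (-3.48)|^1.5 + |-1.95 - (-3.78)|^1.5 + |-1.22 - (-2.58)|^1.5 + |1.5 - (-3.93)|^1.5 + |-2.96 - 3.23|^1.5)^(1/1.5)
= (0.82^1.5 + 1.83^1.5 + 1.36^1.5 + 5.43^1.5 + 6.19^1.5)^(1/1.5) ≈ (0.7425 + 2.4756 + 1.586 + 12.6532 + 15.4005)^(1/1.5) = (32.8578)^(1/1.5) ≈ 10.2587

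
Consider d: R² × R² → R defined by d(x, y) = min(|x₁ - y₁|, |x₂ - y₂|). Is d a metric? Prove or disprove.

No. d fails identity of indiscernibles: take x = (-2, 0) and y = (-2, 6). Then d(x,y) = min(|-2 - (-2)|, |0 - 6|) = min(0, 6) = 0, yet x ≠ y.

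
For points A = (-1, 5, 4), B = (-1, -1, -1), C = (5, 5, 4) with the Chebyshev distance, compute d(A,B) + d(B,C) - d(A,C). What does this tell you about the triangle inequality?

d(A,B) = max(0, 6, 5) = 6, d(B,C) = max(6, 6, 5) = 6, d(A,C) = max(6, 0, 0) = 6.
d(A,B) + d(B,C) - d(A,C) = 6 + 6 - 6 = 12 - 6 = 6. This is ≥ 0, so the triangle inequality holds for these points.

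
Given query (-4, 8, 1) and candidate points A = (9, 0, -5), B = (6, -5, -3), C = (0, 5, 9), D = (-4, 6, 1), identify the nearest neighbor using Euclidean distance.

Distances: d(A) ≈ 16.4012, d(B) ≈ 16.8819, d(C) ≈ 9.434, d(D) = 2. Nearest: D = (-4, 6, 1) with distance 2.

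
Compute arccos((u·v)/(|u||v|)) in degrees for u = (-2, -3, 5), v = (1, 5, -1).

With u = (-2, -3, 5), v = (1, 5, -1):
u·v = (-2)·1 + (-3)·5 + 5·(-1) = (-2) + (-15) + (-5) = -22.
|u| = √((-2)² + (-3)² + 5²) = √38, |v| = √(1² + 5² + (-1)²) = √27, so |u||v| = √(38·27) = √1026.
cos θ = (u·v)/(|u||v|) = -22/√1026 ≈ -0.68683
θ = arccos(-0.68683) ≈ 133.38°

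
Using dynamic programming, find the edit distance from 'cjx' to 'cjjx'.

Let D[i][j] be the edit distance between the first i characters of 'cjx' and the first j characters of 'cjjx', with D[i][0] = i, D[0][j] = j, and D[i][j] = D[i-1][j-1] if the characters match, else 1 + min(D[i-1][j], D[i][j-1], D[i-1][j-1]). Filling the table (rows: prefixes of 'cjx', columns: prefixes of 'cjjx'):
     ε  c  j  j  x
  ε  0  1  2  3  4
  c  1  0  1  2  3
  j  2  1  0  1  2
  x  3  2  1  1  1
The bottom-right entry gives D[3][4] = 1, so no sequence of fewer than 1 edit works. Backtracking through the table gives one optimal edit sequence (1 edit):
  cjx → cjjx (ins j @2)
Edit distance = 1.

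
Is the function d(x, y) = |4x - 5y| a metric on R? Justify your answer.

No. d fails symmetry: d(5, 1) = |4·5 - 5·1| = |15| = 15, but d(1, 5) = |4·1 - 5·5| = |-21| = 21. Since 15 ≠ 21, d(x,y) ≠ d(y,x) in general.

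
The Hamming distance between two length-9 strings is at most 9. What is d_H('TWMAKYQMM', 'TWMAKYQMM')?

Differing positions: none. Hamming distance = 0. The maximum possible Hamming distance for length-9 strings is 9, so d_H/9 = 0/9 = 0.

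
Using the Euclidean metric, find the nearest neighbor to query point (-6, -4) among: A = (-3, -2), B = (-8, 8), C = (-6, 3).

Distances: d(A) ≈ 3.6056, d(B) ≈ 12.1655, d(C) = 7. Nearest: A = (-3, -2) with distance 3.6056.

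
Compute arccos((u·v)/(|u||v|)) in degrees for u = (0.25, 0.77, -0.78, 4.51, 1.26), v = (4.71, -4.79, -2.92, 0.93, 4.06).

With u = (0.25, 0.77, -0.78, 4.51, 1.26), v = (4.71, -4.79, -2.92, 0.93, 4.06):
u·v = 0.25·4.71 + 0.77·(-4.79) + (-0.78)·(-2.92) + 4.51·0.93 + 1.26·4.06 = 1.1775 + (-3.6883) + 2.2776 + 4.1943 + 5.1156 = 9.0767.
|u| = √(0.25² + 0.77² + (-0.78)² + 4.51² + 1.26²) = √(0.0625 + 0.5929 + 0.6084 + 20.3401 + 1.5876) = √23.1915, |v| = √(4.71² + (-4.79)² + (-2.92)² + 0.93² + 4.06²) = √(22.1841 + 22.9441 + 8.5264 + 0.8649 + 16.4836) = √71.0031.
cos θ = (u·v)/(|u||v|) = 9.0767/(√23.1915·√71.0031) ≈ 0.223679
θ = arccos(0.223679) ≈ 77.07°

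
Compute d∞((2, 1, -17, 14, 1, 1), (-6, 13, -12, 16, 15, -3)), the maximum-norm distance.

max(|x_i - y_i|) = max(|2 - (-6)|, |1 - 13|, |-17 - (-12)|, |14 - 16|, |1 - 15|, |1 - (-3)|) = max(8, 12, 5, 2, 14, 4) = 14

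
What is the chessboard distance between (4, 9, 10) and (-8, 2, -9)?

max(|x_i - y_i|) = max(|4 - (-8)|, |9 - 2|, |10 - (-9)|) = max(12, 7, 19) = 19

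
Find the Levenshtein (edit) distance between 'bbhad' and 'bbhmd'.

Let D[i][j] be the edit distance between the first i characters of 'bbhad' and the first j characters of 'bbhmd', with D[i][0] = i, D[0][j] = j, and D[i][j] = D[i-1][j-1] if the characters match, else 1 + min(D[i-1][j], D[i][j-1], D[i-1][j-1]). Filling the table (rows: prefixes of 'bbhad', columns: prefixes of 'bbhmd'):
     ε  b  b  h  m  d
  ε  0  1  2  3  4  5
  b  1  0  1  2  3  4
  b  2  1  0  1  2  3
  h  3  2  1  0  1  2
  a  4  3  2  1  1  2
  d  5  4  3  2  2  1
The bottom-right entry gives D[5][5] = 1, so no sequence of fewer than 1 edit works. Backtracking through the table gives one optimal edit sequence (1 edit):
  bbhad → bbhmd (sub a→m @4)
Edit distance = 1.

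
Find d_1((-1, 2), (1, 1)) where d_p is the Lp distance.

Σ|x_i - y_i| = |-1 - 1| + |2 - 1| = 2 + 1 = 3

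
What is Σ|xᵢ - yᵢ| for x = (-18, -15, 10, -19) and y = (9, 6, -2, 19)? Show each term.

Σ|x_i - y_i| = |-18 - 9| + |-15 - 6| + |10 - (-2)| + |-19 - 19| = 27 + 21 + 12 + 38 = 98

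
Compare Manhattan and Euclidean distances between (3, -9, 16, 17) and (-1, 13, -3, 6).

L1 = |3 - (-1)| + |-9 - 13| + |16 - (-3)| + |17 - 6| = 4 + 22 + 19 + 11 = 56
L2 = √(4² + 22² + 19² + 11²) = √982 ≈ 31.3369
L1 ≥ L2 always (equality iff movement is along one axis); L1 > L2 here.
Ratio L1/L2 = 56/√982 ≈ 1.787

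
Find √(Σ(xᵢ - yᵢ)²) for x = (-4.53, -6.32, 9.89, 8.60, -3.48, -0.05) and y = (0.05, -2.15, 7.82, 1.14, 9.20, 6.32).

√(Σ(x_i - y_i)²) = √((-4.53 - 0.05)² + (-6.32 - (-2.15))² + (9.89 - 7.82)² + (8.6 - 1.14)² + (-3.48 - 9.2)² + (-0.05 - 6.32)²)
= √((-4.58)² + (-4.17)² + 2.07² + 7.46² + (-12.68)² + (-6.37)²) = √(20.9764 + 17.3889 + 4.2849 + 55.6516 + 160.7824 + 40.5769) = √299.6611 ≈ 17.3107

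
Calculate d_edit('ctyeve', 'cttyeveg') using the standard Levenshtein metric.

Let D[i][j] be the edit distance between the first i characters of 'ctyeve' and the first j characters of 'cttyeveg', with D[i][0] = i, D[0][j] = j, and D[i][j] = D[i-1][j-1] if the characters match, else 1 + min(D[i-1][j], D[i][j-1], D[i-1][j-1]). Filling the table (rows: prefixes of 'ctyeve', columns: prefixes of 'cttyeveg'):
     ε  c  t  t  y  e  v  e  g
  ε  0  1  2  3  4  5  6  7  8
  c  1  0  1  2  3  4  5  6  7
  t  2  1  0  1  2  3  4  5  6
  y  3  2  1  1  1  2  3  4  5
  e  4  3  2  2  2  1  2  3  4
  v  5  4  3  3  3  2  1  2  3
  e  6  5  4  4  4  3  2  1  2
The bottom-right entry gives D[6][8] = 2, so no sequence of fewer than 2 edits works. Backtracking through the table gives one optimal edit sequence (2 edits):
  ctyeve → cttyeve (ins t @2)
  cttyeve → cttyeveg (ins g @8)
Edit distance = 2.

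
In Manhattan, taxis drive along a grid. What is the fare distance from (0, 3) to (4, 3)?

Σ|x_i - y_i| = |0 - 4| + |3 - 3| = 4 + 0 = 4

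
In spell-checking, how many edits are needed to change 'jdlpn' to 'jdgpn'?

Let D[i][j] be the edit distance between the first i characters of 'jdlpn' and the first j characters of 'jdgpn', with D[i][0] = i, D[0][j] = j, and D[i][j] = D[i-1][j-1] if the characters match, else 1 + min(D[i-1][j], D[i][j-1], D[i-1][j-1]). Filling the table (rows: prefixes of 'jdlpn', columns: prefixes of 'jdgpn'):
     ε  j  d  g  p  n
  ε  0  1  2  3  4  5
  j  1  0  1  2  3  4
  d  2  1  0  1  2  3
  l  3  2  1  1  2  3
  p  4  3  2  2  1  2
  n  5  4  3  3  2  1
The bottom-right entry gives D[5][5] = 1, so no sequence of fewer than 1 edit works. Backtracking through the table gives one optimal edit sequence (1 edit):
  jdlpn → jdgpn (sub l→g @3)
Edit distance = 1.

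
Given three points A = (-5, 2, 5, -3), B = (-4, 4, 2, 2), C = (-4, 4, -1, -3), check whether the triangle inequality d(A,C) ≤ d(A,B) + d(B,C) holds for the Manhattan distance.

d(A,B) = 1 + 2 + 3 + 5 = 11, d(B,C) = 0 + 0 + 3 + 5 = 8, d(A,C) = 1 + 2 + 6 + 0 = 9.
d(A,C) = 9 ≤ 11 + 8 = 19. Triangle inequality is satisfied.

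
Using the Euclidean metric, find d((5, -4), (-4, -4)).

√(Σ(x_i - y_i)²) = √((5 - (-4))² + (-4 - (-4))²)
= √(9² + 0²) = √(81 + 0) = √81 = 9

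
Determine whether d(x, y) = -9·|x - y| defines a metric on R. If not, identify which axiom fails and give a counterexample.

No. With c = -9 < 0, d fails non-negativity: d(9, 14) = -9·|9 - 14| = -9·5 = -45 < 0.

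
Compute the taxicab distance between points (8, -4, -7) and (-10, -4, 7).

Σ|x_i - y_i| = |8 - (-10)| + |-4 - (-4)| + |-7 - 7| = 18 + 0 + 14 = 32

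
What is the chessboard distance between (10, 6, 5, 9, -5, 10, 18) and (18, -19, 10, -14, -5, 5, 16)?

max(|x_i - y_i|) = max(|10 - 18|, |6 - (-19)|, |5 - 10|, |9 - (-14)|, |-5 - (-5)|, |10 - 5|, |18 - 16|) = max(8, 25, 5, 23, 0, 5, 2) = 25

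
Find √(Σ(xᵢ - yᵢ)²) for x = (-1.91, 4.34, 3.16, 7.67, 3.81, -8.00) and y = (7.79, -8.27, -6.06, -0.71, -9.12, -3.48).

√(Σ(x_i - y_i)²) = √((-1.91 - 7.79)² + (4.34 - (-8.27))² + (3.16 - (-6.06))² + (7.67 - (-0.71))² + (3.81 - (-9.12))² + (-8 - (-3.48))²)
= √((-9.7)² + 12.61² + 9.22² + 8.38² + 12.93² + (-4.52)²) = √(94.09 + 159.0121 + 85.0084 + 70.2244 + 167.1849 + 20.4304) = √595.9502 ≈ 24.4121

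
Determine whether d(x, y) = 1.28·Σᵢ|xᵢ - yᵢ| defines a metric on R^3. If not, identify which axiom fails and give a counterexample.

Yes. The L1 (Manhattan) norm induces a metric on R^3, and multiplying a metric by a positive constant 1.28 > 0 preserves all four axioms: non-negativity (1.28·||x-y|| ≥ 0), identity (1.28·||x-y|| = 0 ⟺ ||x-y|| = 0 ⟺ x = y), symmetry (||x-y|| = ||y-x||), and the triangle inequality (1.28·||x-z|| ≤ 1.28·||x-y|| + 1.28·||y-z||). So d is a metric.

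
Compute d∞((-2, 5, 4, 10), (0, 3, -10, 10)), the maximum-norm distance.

max(|x_i - y_i|) = max(|-2 - 0|, |5 - 3|, |4 - (-10)|, |10 - 10|) = max(2, 2, 14, 0) = 14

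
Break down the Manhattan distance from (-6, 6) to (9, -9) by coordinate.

Σ|x_i - y_i| = |-6 - 9| + |6 - (-9)| = 15 + 15 = 30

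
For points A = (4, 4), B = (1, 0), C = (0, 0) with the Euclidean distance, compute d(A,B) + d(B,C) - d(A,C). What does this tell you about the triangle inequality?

d(A,B) = √(3² + 4²) = √25 = 5, d(B,C) = √(1² + 0²) = √1 = 1, d(A,C) = √(4² + 4²) = √32 ≈ 5.6569.
d(A,B) + d(B,C) - d(A,C) = 5 + 1 - 5.6569 = 6 - 5.6569 = 0.3431 (to 4 decimal places). This is ≥ 0, so the triangle inequality holds for these points.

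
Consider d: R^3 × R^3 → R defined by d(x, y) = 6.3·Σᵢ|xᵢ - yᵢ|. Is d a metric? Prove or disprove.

Yes. The L1 (Manhattan) norm induces a metric on R^3, and multiplying a metric by a positive constant 6.3 > 0 preserves all four axioms: non-negativity (6.3·||x-y|| ≥ 0), identity (6.3·||x-y|| = 0 ⟺ ||x-y|| = 0 ⟺ x = y), symmetry (||x-y|| = ||y-x||), and the triangle inequality (6.3·||x-z|| ≤ 6.3·||x-y|| + 6.3·||y-z||). So d is a metric.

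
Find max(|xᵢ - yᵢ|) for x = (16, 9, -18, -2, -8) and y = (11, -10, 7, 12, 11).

max(|x_i - y_i|) = max(|16 - 11|, |9 - (-10)|, |-18 - 7|, |-2 - 12|, |-8 - 11|) = max(5, 19, 25, 14, 19) = 25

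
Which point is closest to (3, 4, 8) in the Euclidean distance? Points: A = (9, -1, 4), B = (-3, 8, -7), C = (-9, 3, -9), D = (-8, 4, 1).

Distances: d(A) ≈ 8.775, d(B) ≈ 16.6433, d(C) ≈ 20.8327, d(D) ≈ 13.0384. Nearest: A = (9, -1, 4) with distance 8.775.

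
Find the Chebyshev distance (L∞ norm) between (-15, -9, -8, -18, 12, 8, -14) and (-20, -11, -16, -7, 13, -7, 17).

max(|x_i - y_i|) = max(|-15 - (-20)|, |-9 - (-11)|, |-8 - (-16)|, |-18 - (-7)|, |12 - 13|, |8 - (-7)|, |-14 - 17|) = max(5, 2, 8, 11, 1, 15, 31) = 31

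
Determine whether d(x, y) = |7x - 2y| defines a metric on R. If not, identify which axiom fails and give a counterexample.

No. d fails symmetry: d(7, 8) = |7·7 - 2·8| = |33| = 33, but d(8, 7) = |7·8 - 2·7| = |42| = 42. Since 33 ≠ 42, d(x,y) ≠ d(y,x) in general.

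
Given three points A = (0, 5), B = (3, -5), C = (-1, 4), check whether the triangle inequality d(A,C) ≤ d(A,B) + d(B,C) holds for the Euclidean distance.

d(A,B) = √(3² + 10²) = √109 ≈ 10.4403, d(B,C) = √(4² + 9²) = √97 ≈ 9.8489, d(A,C) = √(1² + 1²) = √2 ≈ 1.4142.
d(A,C) ≈ 1.4142 ≤ 10.4403 + 9.8489 = 20.2892. Triangle inequality is satisfied.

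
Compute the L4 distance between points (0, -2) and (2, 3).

(Σ|x_i - y_i|^4)^(1/4) = (|0 - 2|^4 + |-2 - 3|^4)^(1/4)
= (2^4 + 5^4)^(1/4) = (16 + 625)^(1/4) = (641)^(1/4) ≈ 5.0317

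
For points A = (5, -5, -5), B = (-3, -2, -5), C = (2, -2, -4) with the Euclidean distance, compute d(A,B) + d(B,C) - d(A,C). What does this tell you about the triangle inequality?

d(A,B) = √(8² + 3² + 0²) = √73 ≈ 8.544, d(B,C) = √(5² + 0² + 1²) = √26 ≈ 5.099, d(A,C) = √(3² + 3² + 1²) = √19 ≈ 4.3589.
d(A,B) + d(B,C) - d(A,C) = 8.544 + 5.099 - 4.3589 = 13.643 - 4.3589 = 9.2841 (to 4 decimal places). This is ≥ 0, so the triangle inequality holds for these points.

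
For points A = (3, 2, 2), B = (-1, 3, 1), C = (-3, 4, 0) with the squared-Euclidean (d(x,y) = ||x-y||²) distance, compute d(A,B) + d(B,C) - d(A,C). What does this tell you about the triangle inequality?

d(A,B) = 4² + 1² + 1² = 18, d(B,C) = 2² + 1² + 1² = 6, d(A,C) = 6² + 2² + 2² = 44.
d(A,B) + d(B,C) - d(A,C) = 18 + 6 - 44 = 24 - 44 = -20. This is < 0, so the triangle inequality FAILS for these points (squared-Euclidean is not a metric).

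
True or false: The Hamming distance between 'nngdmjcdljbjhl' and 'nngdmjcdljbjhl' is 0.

Differing positions: none. Hamming distance = 0, so the claim is true.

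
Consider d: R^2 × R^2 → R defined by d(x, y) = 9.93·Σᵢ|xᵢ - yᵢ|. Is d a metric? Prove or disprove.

Yes. The L1 (Manhattan) norm induces a metric on R^2, and multiplying a metric by a positive constant 9.93 > 0 preserves all four axioms: non-negativity (9.93·||x-y|| ≥ 0), identity (9.93·||x-y|| = 0 ⟺ ||x-y|| = 0 ⟺ x = y), symmetry (||x-y|| = ||y-x||), and the triangle inequality (9.93·||x-z|| ≤ 9.93·||x-y|| + 9.93·||y-z||). So d is a metric.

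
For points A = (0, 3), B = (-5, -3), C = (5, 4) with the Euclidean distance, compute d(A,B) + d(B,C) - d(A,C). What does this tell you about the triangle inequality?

d(A,B) = √(5² + 6²) = √61 ≈ 7.8102, d(B,C) = √(10² + 7²) = √149 ≈ 12.2066, d(A,C) = √(5² + 1²) = √26 ≈ 5.099.
d(A,B) + d(B,C) - d(A,C) = 7.8102 + 12.2066 - 5.099 = 20.0168 - 5.099 = 14.9178 (to 4 decimal places). This is ≥ 0, so the triangle inequality holds for these points.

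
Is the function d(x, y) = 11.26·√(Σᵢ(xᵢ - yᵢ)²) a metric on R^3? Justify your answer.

Yes. The L2 (Euclidean) norm induces a metric on R^3, and multiplying a metric by a positive constant 11.26 > 0 preserves all four axioms: non-negativity (11.26·||x-y|| ≥ 0), identity (11.26·||x-y|| = 0 ⟺ ||x-y|| = 0 ⟺ x = y), symmetry (||x-y|| = ||y-x||), and the triangle inequality (11.26·||x-z|| ≤ 11.26·||x-y|| + 11.26·||y-z||). So d is a metric.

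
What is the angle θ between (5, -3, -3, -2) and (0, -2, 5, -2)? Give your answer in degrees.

With u = (5, -3, -3, -2), v = (0, -2, 5, -2):
u·v = 5·0 + (-3)·(-2) + (-3)·5 + (-2)·(-2) = 0 + 6 + (-15) + 4 = -5.
|u| = √(5² + (-3)² + (-3)² + (-2)²) = √47, |v| = √(0² + (-2)² + 5² + (-2)²) = √33, so |u||v| = √(47·33) = √1551.
cos θ = (u·v)/(|u||v|) = -5/√1551 ≈ -0.126959
θ = arccos(-0.126959) ≈ 97.29°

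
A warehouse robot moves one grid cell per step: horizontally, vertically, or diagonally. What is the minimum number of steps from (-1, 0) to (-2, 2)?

max(|x_i - y_i|) = max(|-1 - (-2)|, |0 - 2|) = max(1, 2) = 2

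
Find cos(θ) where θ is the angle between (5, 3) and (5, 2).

With u = (5, 3), v = (5, 2):
u·v = 5·5 + 3·2 = 25 + 6 = 31.
|u| = √(5² + 3²) = √34, |v| = √(5² + 2²) = √29, so |u||v| = √(34·29) = √986.
cos θ = (u·v)/(|u||v|) = 31/√986 ≈ 0.9872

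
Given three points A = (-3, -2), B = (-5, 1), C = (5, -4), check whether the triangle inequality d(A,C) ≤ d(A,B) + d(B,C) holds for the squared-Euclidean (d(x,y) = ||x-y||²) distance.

d(A,B) = 2² + 3² = 13, d(B,C) = 10² + 5² = 125, d(A,C) = 8² + 2² = 68.
d(A,C) = 68 ≤ 13 + 125 = 138. Triangle inequality is satisfied.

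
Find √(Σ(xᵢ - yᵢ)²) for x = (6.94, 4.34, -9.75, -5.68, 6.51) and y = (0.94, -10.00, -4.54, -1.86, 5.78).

√(Σ(x_i - y_i)²) = √((6.94 - 0.94)² + (4.34 - (-10))² + (-9.75 - (-4.54))² + (-5.68 - (-1.86))² + (6.51 - 5.78)²)
= √(6² + 14.34² + (-5.21)² + (-3.82)² + 0.73²) = √(36 + 205.6356 + 27.1441 + 14.5924 + 0.5329) = √283.905 ≈ 16.8495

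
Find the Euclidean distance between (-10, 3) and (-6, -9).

√(Σ(x_i - y_i)²) = √((-10 - (-6))² + (3 - (-9))²)
= √((-4)² + 12²) = √(16 + 144) = √160 ≈ 12.6491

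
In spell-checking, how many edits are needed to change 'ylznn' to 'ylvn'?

Let D[i][j] be the edit distance between the first i characters of 'ylznn' and the first j characters of 'ylvn', with D[i][0] = i, D[0][j] = j, and D[i][j] = D[i-1][j-1] if the characters match, else 1 + min(D[i-1][j], D[i][j-1], D[i-1][j-1]). Filling the table (rows: prefixes of 'ylznn', columns: prefixes of 'ylvn'):
     ε  y  l  v  n
  ε  0  1  2  3  4
  y  1  0  1  2  3
  l  2  1  0  1  2
  z  3  2  1  1  2
  n  4  3  2  2  1
  n  5  4  3  3  2
The bottom-right entry gives D[5][4] = 2, so no sequence of fewer than 2 edits works. Backtracking through the table gives one optimal edit sequence (2 edits):
  ylznn → ylnn (del z @3)
  ylnn → ylvn (sub n→v @3)
Edit distance = 2.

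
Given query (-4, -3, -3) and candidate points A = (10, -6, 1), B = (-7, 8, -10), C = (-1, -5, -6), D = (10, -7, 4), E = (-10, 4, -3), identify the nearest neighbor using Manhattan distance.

Distances: d(A) = 21, d(B) = 21, d(C) = 8, d(D) = 25, d(E) = 13. Nearest: C = (-1, -5, -6) with distance 8.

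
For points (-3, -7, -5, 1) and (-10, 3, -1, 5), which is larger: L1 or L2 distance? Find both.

L1 = |-3 - (-10)| + |-7 - 3| + |-5 - (-1)| + |1 - 5| = 7 + 10 + 4 + 4 = 25
L2 = √(7² + 10² + 4² + 4²) = √181 ≈ 13.4536
L1 ≥ L2 always (equality iff movement is along one axis); L1 > L2 here.
Ratio L1/L2 = 25/√181 ≈ 1.8582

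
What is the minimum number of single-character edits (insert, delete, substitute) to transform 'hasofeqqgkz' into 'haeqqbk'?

Let D[i][j] be the edit distance between the first i characters of 'hasofeqqgkz' and the first j characters of 'haeqqbk', with D[i][0] = i, D[0][j] = j, and D[i][j] = D[i-1][j-1] if the characters match, else 1 + min(D[i-1][j], D[i][j-1], D[i-1][j-1]). Filling the table (rows: prefixes of 'hasofeqqgkz', columns: prefixes of 'haeqqbk'):
     ε  h  a  e  q  q  b  k
  ε  0  1  2  3  4  5  6  7
  h  1  0  1  2  3  4  5  6
  a  2  1  0  1  2  3  4  5
  s  3  2  1  1  2  3  4  5
  o  4  3  2  2  2  3  4  5
  f  5  4  3  3  3  3  4  5
  e  6  5  4  3  4  4  4  5
  q  7  6  5  4  3  4  5  5
  q  8  7  6  5  4  3  4  5
  g  9  8  7  6  5  4  4  5
  k 10  9  8  7  6  5  5  4
  z 11 10  9  8  7  6  6  5
The bottom-right entry gives D[11][7] = 5, so no sequence of fewer than 5 edits works. Backtracking through the table gives one optimal edit sequence (5 edits):
  hasofeqqgkz → haofeqqgkz (del s @3)
  haofeqqgkz → hafeqqgkz (del o @3)
  hafeqqgkz → haeqqgkz (del f @3)
  haeqqgkz → haeqqbkz (sub g→b @6)
  haeqqbkz → haeqqbk (del z @8)
Edit distance = 5.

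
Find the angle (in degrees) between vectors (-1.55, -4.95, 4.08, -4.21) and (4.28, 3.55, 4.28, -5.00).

With u = (-1.55, -4.95, 4.08, -4.21), v = (4.28, 3.55, 4.28, -5.00):
u·v = (-1.55)·4.28 + (-4.95)·3.55 + 4.08·4.28 + (-4.21)·(-5) = (-6.634) + (-17.5725) + 17.4624 + 21.05 = 14.3059.
|u| = √((-1.55)² + (-4.95)² + 4.08² + (-4.21)²) = √(2.4025 + 24.5025 + 16.6464 + 17.7241) = √61.2755, |v| = √(4.28² + 3.55² + 4.28² + (-5)²) = √(18.3184 + 12.6025 + 18.3184 + 25) = √74.2393.
cos θ = (u·v)/(|u||v|) = 14.3059/(√61.2755·√74.2393) ≈ 0.212107
θ = arccos(0.212107) ≈ 77.75°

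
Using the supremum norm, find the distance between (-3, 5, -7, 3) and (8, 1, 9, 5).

max(|x_i - y_i|) = max(|-3 - 8|, |5 - 1|, |-7 - 9|, |3 - 5|) = max(11, 4, 16, 2) = 16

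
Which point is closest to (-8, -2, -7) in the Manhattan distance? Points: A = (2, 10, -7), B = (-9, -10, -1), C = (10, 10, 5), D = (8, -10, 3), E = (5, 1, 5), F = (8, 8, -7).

Distances: d(A) = 22, d(B) = 15, d(C) = 42, d(D) = 34, d(E) = 28, d(F) = 26. Nearest: B = (-9, -10, -1) with distance 15.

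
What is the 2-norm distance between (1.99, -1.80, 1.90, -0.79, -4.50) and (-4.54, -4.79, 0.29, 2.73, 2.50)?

(Σ|x_i - y_i|^2)^(1/2) = (|1.99 - (-4.54)|^2 + |-1.8 - (-4.79)|^2 + |1.9 - 0.29|^2 + |-0.79 - 2.73|^2 + |-4.5 - 2.5|^2)^(1/2)
= (6.53^2 + 2.99^2 + 1.61^2 + 3.52^2 + 7^2)^(1/2) = (42.6409 + 8.9401 + 2.5921 + 12.3904 + 49)^(1/2) = (115.5635)^(1/2) ≈ 10.75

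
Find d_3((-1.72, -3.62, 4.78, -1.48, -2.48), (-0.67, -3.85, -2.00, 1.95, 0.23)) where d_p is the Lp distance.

(Σ|x_i - y_i|^3)^(1/3) = (|-1.72 - (-0.67)|^3 + |-3.62 - (-3.85)|^3 + |4.78 - (-2)|^3 + |-1.48 - 1.95|^3 + |-2.48 - 0.23|^3)^(1/3)
= (1.05^3 + 0.23^3 + 6.78^3 + 3.43^3 + 2.71^3)^(1/3) ≈ (1.1576 + 0.0122 + 311.6658 + 40.3536 + 19.9025)^(1/3) = (373.0917)^(1/3) ≈ 7.199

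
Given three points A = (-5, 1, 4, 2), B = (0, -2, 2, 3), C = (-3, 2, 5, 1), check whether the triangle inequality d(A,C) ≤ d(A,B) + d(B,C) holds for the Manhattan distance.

d(A,B) = 5 + 3 + 2 + 1 = 11, d(B,C) = 3 + 4 + 3 + 2 = 12, d(A,C) = 2 + 1 + 1 + 1 = 5.
d(A,C) = 5 ≤ 11 + 12 = 23. Triangle inequality is satisfied.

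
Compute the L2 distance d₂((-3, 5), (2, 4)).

√(Σ(x_i - y_i)²) = √((-3 - 2)² + (5 - 4)²)
= √((-5)² + 1²) = √(25 + 1) = √26 ≈ 5.099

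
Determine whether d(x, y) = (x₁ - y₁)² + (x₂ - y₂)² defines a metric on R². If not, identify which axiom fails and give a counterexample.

No. The squared Euclidean distance fails the triangle inequality. Counterexample: x = (0, 0), y = (5, 5), z = (10, 10). d(x,z) = 10² + 10² = 200, but d(x,y) + d(y,z) = (5² + 5²) + (5² + 5²) = 50 + 50 = 100. Since 200 > 100, the triangle inequality is violated. (Note: √d, the ordinary Euclidean distance, IS a metric.)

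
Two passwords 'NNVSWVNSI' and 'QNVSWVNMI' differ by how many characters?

Differing positions: 1, 8. Hamming distance = 2.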